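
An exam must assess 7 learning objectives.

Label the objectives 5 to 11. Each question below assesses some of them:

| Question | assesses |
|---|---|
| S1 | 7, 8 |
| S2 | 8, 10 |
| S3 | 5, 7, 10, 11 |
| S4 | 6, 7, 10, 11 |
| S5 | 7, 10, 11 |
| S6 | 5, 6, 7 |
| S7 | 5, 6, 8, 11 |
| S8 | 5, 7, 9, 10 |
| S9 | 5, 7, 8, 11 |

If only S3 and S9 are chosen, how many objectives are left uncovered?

2

Union of S3, S9 = {5, 7, 8, 10, 11}.
Not covered: 6, 9 — 2 objectives.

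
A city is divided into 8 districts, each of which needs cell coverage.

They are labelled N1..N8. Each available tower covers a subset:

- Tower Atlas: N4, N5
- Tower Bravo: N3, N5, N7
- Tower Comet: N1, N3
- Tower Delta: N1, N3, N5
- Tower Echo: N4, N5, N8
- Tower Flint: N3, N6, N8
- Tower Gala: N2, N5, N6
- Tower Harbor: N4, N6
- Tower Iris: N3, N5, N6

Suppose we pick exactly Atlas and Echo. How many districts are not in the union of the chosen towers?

5

Union of Atlas, Echo = {N4, N5, N8}.
Not covered: N1, N2, N3, N6, N7 — 5 districts.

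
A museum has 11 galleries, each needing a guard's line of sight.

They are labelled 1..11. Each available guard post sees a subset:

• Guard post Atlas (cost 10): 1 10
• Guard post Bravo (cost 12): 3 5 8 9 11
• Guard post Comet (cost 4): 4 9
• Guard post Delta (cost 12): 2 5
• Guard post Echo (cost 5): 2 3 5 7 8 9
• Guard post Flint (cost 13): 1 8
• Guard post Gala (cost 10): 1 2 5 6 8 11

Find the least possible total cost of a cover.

Atlas, Comet, Echo, Gala together cover every gallery (Atlas ∪ Comet ∪ Echo ∪ Gala = {1, 2, 3, 4, 5, 6, 7, 8, 9, 10, 11}); total cost 10 + 4 + 5 + 10 = 29.
No covering selection has total cost below 29.

29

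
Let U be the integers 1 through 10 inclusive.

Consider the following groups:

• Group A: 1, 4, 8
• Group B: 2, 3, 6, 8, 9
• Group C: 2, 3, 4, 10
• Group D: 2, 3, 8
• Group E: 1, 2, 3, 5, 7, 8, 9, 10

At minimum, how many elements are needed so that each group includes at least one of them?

H = {3, 8} meets every group (each contains at least one member of H), and |H| = 2.
No single element lies in every group, so at least 2 are needed and 2 is optimal.

2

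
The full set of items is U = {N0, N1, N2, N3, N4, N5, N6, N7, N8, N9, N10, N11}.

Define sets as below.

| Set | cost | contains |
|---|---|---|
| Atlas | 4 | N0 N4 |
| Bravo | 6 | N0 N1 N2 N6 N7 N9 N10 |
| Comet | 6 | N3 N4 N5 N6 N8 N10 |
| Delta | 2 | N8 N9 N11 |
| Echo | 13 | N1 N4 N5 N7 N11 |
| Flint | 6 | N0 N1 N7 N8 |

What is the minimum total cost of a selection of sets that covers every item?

14

Bravo, Comet, Delta together cover every item (Bravo ∪ Comet ∪ Delta = {N0, N1, N2, N3, N4, N5, N6, N7, N8, N9, N10, N11}); total cost 6 + 6 + 2 = 14.
No covering selection has total cost below 14.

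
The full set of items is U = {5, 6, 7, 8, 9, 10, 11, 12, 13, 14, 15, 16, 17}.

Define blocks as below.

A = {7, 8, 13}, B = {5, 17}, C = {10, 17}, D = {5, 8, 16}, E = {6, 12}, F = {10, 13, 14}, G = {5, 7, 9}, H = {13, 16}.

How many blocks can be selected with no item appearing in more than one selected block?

4

C, E, G, H are pairwise disjoint (C={10,17}; E={6,12}; G={5,7,9}; H={13,16}).
Every remaining block overlaps one of these, and no 5 of the listed blocks are pairwise disjoint, so 4 is the maximum.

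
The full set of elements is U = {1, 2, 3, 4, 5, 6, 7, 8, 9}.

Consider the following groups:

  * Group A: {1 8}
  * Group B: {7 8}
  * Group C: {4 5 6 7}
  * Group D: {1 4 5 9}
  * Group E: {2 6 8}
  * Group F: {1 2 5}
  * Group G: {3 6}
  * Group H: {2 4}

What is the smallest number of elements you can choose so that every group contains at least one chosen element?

T = {2, 6, 8, 9} meets every group (each contains at least one member of T), and |T| = 4.
No choice of 3 elements meets every group, so 4 is the minimum.

4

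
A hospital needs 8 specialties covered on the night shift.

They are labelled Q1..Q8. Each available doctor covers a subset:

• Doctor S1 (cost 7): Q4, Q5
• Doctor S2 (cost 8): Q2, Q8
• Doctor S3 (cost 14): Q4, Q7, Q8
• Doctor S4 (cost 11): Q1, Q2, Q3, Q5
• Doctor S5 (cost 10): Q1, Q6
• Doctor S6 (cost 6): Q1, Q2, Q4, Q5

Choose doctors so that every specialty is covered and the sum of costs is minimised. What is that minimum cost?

35

S3, S4, S5 together cover every specialty (S3 ∪ S4 ∪ S5 = {Q1, Q2, Q3, Q4, Q5, Q6, Q7, Q8}); total cost 14 + 11 + 10 = 35.
The greedy pick S6, S3, S5, S4 costs 41; no covering selection beats 35.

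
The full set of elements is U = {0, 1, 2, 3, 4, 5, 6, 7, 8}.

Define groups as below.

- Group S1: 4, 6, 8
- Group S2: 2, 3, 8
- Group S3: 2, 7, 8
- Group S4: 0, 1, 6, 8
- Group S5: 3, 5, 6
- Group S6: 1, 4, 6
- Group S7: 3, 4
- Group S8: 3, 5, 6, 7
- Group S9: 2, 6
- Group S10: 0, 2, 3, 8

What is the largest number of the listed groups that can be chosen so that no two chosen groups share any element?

2

S6, S10 are pairwise disjoint (S6={1,4,6}; S10={0,2,3,8}).
Every remaining group overlaps one of these, and no 3 of the listed groups are pairwise disjoint, so 2 is the maximum.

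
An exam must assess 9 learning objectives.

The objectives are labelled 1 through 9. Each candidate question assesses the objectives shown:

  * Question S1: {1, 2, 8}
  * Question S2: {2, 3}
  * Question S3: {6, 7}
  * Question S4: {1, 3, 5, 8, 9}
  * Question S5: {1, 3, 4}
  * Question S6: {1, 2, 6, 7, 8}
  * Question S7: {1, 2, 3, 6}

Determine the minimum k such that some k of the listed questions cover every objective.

Take {S4, S5, S6}. Their union is {1, 2, 3, 4, 5, 6, 7, 8, 9}, which is all 9 objectives.
Only S5 contains 4, so S5 is forced; the remaining 6 objectives need at least 2 more questions (each remaining question adds at most 4) — so at least 3 questions are needed, and 3 is optimal.

3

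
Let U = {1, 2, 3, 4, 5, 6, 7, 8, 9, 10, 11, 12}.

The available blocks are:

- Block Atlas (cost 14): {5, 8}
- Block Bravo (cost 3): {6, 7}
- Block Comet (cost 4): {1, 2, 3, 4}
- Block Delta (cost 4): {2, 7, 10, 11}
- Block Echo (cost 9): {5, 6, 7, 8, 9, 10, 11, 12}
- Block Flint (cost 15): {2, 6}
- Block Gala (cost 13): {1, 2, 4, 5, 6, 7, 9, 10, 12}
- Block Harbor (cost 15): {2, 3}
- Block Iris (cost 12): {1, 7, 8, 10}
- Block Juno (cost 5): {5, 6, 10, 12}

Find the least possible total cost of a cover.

13

Comet, Echo together cover every element (Comet ∪ Echo = {1, 2, 3, 4, 5, 6, 7, 8, 9, 10, 11, 12}); total cost 4 + 9 = 13.
No covering selection has total cost below 13.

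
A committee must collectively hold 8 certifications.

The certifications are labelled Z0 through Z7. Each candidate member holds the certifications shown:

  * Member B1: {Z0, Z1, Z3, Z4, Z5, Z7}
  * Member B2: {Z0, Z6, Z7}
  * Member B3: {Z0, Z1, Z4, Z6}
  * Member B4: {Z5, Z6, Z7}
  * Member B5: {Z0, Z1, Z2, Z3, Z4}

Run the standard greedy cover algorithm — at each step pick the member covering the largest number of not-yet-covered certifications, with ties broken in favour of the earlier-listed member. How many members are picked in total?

3

Greedy: pick B1 (covers 6 new) → pick B2 (covers 1 new) → pick B5 (covers 1 new). Total picks: 3.
(The true minimum cover uses only 2 members, so greedy is not optimal here.)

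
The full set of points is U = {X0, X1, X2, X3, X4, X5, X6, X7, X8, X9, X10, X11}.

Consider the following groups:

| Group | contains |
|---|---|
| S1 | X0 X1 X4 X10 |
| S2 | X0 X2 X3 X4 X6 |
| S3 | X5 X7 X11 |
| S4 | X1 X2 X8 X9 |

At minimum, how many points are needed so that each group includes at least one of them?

3

The 3 points {X1, X6, X7} hit every group.
No choice of 2 points meets every group, so 3 is the minimum.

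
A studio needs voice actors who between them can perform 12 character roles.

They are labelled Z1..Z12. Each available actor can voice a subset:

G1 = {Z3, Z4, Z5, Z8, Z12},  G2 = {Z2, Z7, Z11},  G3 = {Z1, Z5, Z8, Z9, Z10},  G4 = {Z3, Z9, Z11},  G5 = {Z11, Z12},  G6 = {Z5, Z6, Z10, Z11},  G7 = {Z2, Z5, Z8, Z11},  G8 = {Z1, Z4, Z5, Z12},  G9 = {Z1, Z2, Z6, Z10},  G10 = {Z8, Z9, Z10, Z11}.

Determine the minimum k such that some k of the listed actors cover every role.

4

Take {G1, G2, G3, G6}. Their union is {Z1, Z2, Z3, Z4, Z5, Z6, Z7, Z8, Z9, Z10, Z11, Z12}, which is all 12 roles.
No 3 of the 10 actors cover everything (all 120 combinations miss at least one role), so 4 is optimal.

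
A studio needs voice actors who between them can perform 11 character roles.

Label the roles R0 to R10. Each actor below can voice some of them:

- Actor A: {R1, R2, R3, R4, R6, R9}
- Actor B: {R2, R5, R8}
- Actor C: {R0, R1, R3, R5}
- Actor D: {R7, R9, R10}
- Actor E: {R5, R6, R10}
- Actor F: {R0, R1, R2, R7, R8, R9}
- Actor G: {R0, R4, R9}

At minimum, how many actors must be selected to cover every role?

3

Take {A, E, F}. Their union is {R0, R1, R2, R3, R4, R5, R6, R7, R8, R9, R10}, which is all 11 roles.
No 2 of the 7 actors cover everything (all 21 combinations miss at least one role), so 3 is optimal.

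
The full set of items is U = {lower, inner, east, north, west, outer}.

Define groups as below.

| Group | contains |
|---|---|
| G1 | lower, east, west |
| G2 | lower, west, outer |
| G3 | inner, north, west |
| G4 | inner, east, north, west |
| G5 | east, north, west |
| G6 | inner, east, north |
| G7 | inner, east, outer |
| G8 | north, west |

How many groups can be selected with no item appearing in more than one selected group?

2

G2, G6 are pairwise disjoint (G2={lower,west,outer}; G6={inner,east,north}).
Every remaining group overlaps one of these, and no 3 of the listed groups are pairwise disjoint, so 2 is the maximum.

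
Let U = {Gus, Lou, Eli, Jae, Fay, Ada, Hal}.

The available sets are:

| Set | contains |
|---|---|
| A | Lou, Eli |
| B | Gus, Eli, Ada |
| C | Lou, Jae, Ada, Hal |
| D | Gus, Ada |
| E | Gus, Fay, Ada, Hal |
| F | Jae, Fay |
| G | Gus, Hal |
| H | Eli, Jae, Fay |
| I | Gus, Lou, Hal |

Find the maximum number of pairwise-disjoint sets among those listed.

3

A, F, G are pairwise disjoint (A={Lou,Eli}; F={Jae,Fay}; G={Gus,Hal}).
Every remaining set overlaps one of these, and no 4 of the listed sets are pairwise disjoint, so 3 is the maximum.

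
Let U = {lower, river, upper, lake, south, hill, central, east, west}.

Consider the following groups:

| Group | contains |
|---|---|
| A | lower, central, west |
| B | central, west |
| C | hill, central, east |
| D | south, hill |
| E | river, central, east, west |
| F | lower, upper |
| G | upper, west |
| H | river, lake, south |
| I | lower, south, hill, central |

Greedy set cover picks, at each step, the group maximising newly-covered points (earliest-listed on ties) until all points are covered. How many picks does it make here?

4

Greedy: pick E (covers 4 new) → pick I (covers 3 new) → pick F (covers 1 new) → pick H (covers 1 new). Total picks: 4.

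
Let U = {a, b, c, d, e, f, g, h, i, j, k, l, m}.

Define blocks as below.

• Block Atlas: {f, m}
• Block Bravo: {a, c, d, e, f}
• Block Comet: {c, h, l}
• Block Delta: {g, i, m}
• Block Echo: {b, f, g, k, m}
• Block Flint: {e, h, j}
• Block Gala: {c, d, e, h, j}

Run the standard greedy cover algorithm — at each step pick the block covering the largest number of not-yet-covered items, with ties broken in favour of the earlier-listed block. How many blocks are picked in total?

Greedy: pick Bravo (covers 5 new) → pick Echo (covers 4 new) → pick Comet (covers 2 new) → pick Delta (covers 1 new) → pick Flint (covers 1 new). Total picks: 5.

5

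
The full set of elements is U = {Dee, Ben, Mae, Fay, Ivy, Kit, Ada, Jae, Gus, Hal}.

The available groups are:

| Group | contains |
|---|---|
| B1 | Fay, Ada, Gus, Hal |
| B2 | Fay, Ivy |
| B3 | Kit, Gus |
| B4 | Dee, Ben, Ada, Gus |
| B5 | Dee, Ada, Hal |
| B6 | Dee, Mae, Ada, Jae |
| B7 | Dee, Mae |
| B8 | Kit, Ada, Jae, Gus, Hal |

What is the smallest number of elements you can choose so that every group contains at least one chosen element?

3

H = {Dee, Fay, Kit} meets every group (each contains at least one member of H), and |H| = 3.
The groups B2, B7, B8 are pairwise disjoint, so any hitting set needs a separate element for each — at least 3. Hence 3 is optimal.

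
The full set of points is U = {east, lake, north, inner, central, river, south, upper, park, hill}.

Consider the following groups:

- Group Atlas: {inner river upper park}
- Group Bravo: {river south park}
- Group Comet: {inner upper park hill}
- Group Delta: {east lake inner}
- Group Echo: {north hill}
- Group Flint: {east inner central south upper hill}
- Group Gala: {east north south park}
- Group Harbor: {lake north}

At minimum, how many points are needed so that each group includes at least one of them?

H = {north, inner, river} meets every group (each contains at least one member of H), and |H| = 3.
The groups Bravo, Delta, Echo are pairwise disjoint, so any hitting set needs a separate point for each — at least 3. Hence 3 is optimal.

3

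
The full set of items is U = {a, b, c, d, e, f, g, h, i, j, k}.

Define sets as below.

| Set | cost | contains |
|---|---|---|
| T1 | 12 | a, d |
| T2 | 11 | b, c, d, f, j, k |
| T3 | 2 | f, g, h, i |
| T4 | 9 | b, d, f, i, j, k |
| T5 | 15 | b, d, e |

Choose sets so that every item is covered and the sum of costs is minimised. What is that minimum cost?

T1, T2, T3, T5 together cover every item (T1 ∪ T2 ∪ T3 ∪ T5 = {a, b, c, d, e, f, g, h, i, j, k}); total cost 12 + 11 + 2 + 15 = 40.
No covering selection has total cost below 40.

40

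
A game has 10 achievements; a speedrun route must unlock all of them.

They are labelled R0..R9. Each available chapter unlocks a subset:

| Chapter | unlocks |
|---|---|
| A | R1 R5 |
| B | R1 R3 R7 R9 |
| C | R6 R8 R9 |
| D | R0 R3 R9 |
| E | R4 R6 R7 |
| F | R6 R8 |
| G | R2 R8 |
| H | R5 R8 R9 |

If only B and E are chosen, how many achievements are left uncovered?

4

Union of B, E = {R1, R3, R4, R6, R7, R9}.
Not covered: R0, R2, R5, R8 — 4 achievements.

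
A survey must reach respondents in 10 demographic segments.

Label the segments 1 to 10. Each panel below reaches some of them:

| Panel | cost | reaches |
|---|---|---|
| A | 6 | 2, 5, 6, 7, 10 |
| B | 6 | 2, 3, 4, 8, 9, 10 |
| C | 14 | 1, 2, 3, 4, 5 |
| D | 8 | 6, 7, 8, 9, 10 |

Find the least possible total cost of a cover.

C, D together cover every segment (C ∪ D = {1, 2, 3, 4, 5, 6, 7, 8, 9, 10}); total cost 14 + 8 = 22.
The greedy pick B, A, C costs 26; no covering selection beats 22.

22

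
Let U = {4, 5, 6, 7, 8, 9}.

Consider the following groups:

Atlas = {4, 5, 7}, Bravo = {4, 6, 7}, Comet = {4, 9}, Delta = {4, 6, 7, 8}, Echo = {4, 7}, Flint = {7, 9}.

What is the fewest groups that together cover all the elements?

Atlas, Comet, and Delta cover everything between them: the union {4, 5, 6, 7, 8, 9} is all of U.
Only Atlas contains 5, so Atlas is forced; the remaining 3 elements need at least 2 more groups (each remaining group adds at most 2) — so at least 3 groups are needed, and 3 is optimal.

3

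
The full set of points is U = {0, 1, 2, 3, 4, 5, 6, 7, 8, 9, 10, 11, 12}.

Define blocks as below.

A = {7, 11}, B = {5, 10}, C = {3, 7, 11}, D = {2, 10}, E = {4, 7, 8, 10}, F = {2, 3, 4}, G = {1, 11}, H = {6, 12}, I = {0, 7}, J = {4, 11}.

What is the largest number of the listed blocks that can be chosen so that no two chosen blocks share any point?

B, F, G, H, I are pairwise disjoint (B={5,10}; F={2,3,4}; G={1,11}; H={6,12}; I={0,7}).
Every remaining block overlaps one of these, and no 6 of the listed blocks are pairwise disjoint, so 5 is the maximum.

5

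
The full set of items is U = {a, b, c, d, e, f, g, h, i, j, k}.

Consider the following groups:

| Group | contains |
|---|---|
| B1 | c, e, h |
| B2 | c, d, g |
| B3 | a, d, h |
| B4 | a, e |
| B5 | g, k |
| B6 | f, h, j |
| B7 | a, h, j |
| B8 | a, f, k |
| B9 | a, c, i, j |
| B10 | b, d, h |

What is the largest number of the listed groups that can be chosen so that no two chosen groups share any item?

B5, B9, B10 are pairwise disjoint (B5={g,k}; B9={a,c,i,j}; B10={b,d,h}).
Every remaining group overlaps one of these, and no 4 of the listed groups are pairwise disjoint, so 3 is the maximum.

3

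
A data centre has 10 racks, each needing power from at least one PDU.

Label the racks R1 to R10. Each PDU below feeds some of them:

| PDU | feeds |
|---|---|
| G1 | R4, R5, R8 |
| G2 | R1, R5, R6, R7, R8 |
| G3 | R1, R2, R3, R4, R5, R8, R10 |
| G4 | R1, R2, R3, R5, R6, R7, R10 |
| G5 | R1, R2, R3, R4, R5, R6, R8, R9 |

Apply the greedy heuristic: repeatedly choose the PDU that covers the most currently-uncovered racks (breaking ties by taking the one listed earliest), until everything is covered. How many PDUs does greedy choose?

2

Greedy: pick G5 (covers 8 new) → pick G4 (covers 2 new). Total picks: 2.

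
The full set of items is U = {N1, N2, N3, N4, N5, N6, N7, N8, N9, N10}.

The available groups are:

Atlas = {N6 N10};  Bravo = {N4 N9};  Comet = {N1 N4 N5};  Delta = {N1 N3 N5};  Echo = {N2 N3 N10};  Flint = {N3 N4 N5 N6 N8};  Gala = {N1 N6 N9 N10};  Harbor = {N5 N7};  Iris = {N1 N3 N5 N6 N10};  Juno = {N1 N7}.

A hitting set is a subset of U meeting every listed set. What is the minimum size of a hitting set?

4

H = {N1, N4, N7, N10} meets every group (each contains at least one member of H), and |H| = 4.
No choice of 3 items meets every group, so 4 is the minimum.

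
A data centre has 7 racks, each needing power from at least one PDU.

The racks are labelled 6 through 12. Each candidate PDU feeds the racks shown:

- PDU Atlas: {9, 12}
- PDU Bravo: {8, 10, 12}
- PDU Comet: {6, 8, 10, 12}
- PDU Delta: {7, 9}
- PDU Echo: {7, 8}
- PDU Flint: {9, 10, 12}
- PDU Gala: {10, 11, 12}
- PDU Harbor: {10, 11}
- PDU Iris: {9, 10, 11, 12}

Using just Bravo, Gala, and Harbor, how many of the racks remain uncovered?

3

Union of Bravo, Gala, Harbor = {8, 10, 11, 12}.
Not covered: 6, 7, 9 — 3 racks.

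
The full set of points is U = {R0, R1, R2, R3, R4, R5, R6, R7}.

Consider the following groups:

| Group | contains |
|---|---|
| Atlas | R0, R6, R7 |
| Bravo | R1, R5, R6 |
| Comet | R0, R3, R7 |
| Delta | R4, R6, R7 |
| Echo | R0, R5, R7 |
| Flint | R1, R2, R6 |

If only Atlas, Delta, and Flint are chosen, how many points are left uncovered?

2

Union of Atlas, Delta, Flint = {R0, R1, R2, R4, R6, R7}.
Not covered: R3, R5 — 2 points.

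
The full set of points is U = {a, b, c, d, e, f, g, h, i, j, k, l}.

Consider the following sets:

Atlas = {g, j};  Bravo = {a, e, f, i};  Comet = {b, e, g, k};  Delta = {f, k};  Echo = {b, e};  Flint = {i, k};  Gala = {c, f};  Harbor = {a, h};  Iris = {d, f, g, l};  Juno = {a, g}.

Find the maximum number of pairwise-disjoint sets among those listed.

5

Atlas, Echo, Flint, Gala, Harbor are pairwise disjoint (Atlas={g,j}; Echo={b,e}; Flint={i,k}; Gala={c,f}; Harbor={a,h}).
Every remaining set overlaps one of these, and no 6 of the listed sets are pairwise disjoint, so 5 is the maximum.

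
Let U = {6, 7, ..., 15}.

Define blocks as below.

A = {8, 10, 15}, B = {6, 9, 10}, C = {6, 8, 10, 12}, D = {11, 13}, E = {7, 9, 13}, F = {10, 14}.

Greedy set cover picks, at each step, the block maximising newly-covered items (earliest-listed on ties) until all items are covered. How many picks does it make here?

5

Greedy: pick C (covers 4 new) → pick E (covers 3 new) → pick A (covers 1 new) → pick D (covers 1 new) → pick F (covers 1 new). Total picks: 5.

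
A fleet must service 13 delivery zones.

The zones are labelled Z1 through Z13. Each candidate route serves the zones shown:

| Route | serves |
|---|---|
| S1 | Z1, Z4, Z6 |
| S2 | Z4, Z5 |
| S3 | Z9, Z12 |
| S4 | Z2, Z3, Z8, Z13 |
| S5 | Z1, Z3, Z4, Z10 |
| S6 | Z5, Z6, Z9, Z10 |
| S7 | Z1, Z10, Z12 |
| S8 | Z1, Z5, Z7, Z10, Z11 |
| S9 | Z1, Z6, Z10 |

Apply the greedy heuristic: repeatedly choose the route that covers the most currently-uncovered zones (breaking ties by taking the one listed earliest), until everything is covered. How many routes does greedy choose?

4

Greedy: pick S8 (covers 5 new) → pick S4 (covers 4 new) → pick S1 (covers 2 new) → pick S3 (covers 2 new). Total picks: 4.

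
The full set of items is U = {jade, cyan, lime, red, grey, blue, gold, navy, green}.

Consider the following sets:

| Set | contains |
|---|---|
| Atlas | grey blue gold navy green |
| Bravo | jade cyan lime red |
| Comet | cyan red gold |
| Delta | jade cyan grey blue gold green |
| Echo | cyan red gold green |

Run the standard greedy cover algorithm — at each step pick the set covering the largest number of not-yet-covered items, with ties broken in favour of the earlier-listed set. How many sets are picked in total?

3

Greedy: pick Delta (covers 6 new) → pick Bravo (covers 2 new) → pick Atlas (covers 1 new). Total picks: 3.
(The true minimum cover uses only 2 sets, so greedy is not optimal here.)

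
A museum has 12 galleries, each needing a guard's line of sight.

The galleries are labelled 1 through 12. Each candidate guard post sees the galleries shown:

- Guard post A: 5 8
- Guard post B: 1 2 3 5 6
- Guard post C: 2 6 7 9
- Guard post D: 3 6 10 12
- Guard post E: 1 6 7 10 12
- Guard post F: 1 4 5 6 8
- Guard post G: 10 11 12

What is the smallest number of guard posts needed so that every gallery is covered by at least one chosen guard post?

B and C and F and G together: B ∪ C ∪ F ∪ G = {1, 2, 3, 4, 5, 6, 7, 8, 9, 10, 11, 12} — every gallery is covered.
Only F contains 4, so F is forced; the remaining 7 galleries need at least 3 more guard posts (each remaining guard post adds at most 3) — so at least 4 guard posts are needed, and 4 is optimal.

4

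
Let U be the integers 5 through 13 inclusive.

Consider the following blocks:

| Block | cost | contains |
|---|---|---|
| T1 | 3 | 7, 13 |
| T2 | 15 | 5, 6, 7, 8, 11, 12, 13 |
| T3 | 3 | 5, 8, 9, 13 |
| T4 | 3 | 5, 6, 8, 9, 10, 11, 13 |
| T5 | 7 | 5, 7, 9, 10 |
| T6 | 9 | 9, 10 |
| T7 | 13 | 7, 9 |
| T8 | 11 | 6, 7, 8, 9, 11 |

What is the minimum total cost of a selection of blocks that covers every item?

T2, T4 together cover every item (T2 ∪ T4 = {5, 6, 7, 8, 9, 10, 11, 12, 13}); total cost 15 + 3 = 18.
The greedy pick T4, T1, T2 costs 21; no covering selection beats 18.

18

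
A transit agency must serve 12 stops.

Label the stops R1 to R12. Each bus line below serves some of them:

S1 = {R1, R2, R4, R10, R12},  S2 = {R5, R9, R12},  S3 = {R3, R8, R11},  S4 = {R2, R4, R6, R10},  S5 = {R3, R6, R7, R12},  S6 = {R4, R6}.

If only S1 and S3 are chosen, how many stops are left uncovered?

4

Union of S1, S3 = {R1, R2, R3, R4, R8, R10, R11, R12}.
Not covered: R5, R6, R7, R9 — 4 stops.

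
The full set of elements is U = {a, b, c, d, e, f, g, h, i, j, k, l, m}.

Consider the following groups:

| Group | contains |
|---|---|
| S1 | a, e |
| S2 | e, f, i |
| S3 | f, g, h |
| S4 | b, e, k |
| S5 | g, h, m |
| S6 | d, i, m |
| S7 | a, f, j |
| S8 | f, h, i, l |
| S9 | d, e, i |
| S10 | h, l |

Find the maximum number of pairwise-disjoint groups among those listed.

S4, S6, S7, S10 are pairwise disjoint (S4={b,e,k}; S6={d,i,m}; S7={a,f,j}; S10={h,l}).
Every remaining group overlaps one of these, and no 5 of the listed groups are pairwise disjoint, so 4 is the maximum.

4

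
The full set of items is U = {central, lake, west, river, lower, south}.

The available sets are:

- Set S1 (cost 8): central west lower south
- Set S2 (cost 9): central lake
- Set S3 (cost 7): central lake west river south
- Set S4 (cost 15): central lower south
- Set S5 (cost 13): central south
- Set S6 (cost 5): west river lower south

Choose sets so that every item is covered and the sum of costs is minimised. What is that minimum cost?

12

S3, S6 together cover every item (S3 ∪ S6 = {central, lake, west, river, lower, south}); total cost 7 + 5 = 12.
No covering selection has total cost below 12.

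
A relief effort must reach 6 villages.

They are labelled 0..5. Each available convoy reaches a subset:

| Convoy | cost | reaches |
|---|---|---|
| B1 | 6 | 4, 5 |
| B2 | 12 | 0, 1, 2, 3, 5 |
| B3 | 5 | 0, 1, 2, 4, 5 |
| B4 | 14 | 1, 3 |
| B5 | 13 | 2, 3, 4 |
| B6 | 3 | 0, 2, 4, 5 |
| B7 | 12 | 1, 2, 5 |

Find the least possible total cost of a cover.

15

B2, B6 together cover every village (B2 ∪ B6 = {0, 1, 2, 3, 4, 5}); total cost 12 + 3 = 15.
The greedy pick B6, B3, B2 costs 20; no covering selection beats 15.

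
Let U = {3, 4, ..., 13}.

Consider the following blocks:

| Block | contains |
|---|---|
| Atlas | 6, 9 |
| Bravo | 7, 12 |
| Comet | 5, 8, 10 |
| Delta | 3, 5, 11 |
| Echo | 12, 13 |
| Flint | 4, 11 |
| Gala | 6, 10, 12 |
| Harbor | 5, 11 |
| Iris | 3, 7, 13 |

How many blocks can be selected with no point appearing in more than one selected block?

4

Atlas, Bravo, Comet, Flint are pairwise disjoint (Atlas={6,9}; Bravo={7,12}; Comet={5,8,10}; Flint={4,11}).
Every remaining block overlaps one of these, and no 5 of the listed blocks are pairwise disjoint, so 4 is the maximum.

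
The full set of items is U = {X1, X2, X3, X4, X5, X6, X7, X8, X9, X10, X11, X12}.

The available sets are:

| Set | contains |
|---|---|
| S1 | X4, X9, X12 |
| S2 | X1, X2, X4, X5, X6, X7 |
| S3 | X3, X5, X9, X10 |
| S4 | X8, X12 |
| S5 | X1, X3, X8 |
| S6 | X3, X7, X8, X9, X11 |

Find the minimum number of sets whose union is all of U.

Take {S2, S3, S4, S6}. Their union is {X1, X2, X3, X4, X5, X6, X7, X8, X9, X10, X11, X12}, which is all 12 items.
No 3 of the 6 sets cover everything (all 20 combinations miss at least one item), so 4 is optimal.

4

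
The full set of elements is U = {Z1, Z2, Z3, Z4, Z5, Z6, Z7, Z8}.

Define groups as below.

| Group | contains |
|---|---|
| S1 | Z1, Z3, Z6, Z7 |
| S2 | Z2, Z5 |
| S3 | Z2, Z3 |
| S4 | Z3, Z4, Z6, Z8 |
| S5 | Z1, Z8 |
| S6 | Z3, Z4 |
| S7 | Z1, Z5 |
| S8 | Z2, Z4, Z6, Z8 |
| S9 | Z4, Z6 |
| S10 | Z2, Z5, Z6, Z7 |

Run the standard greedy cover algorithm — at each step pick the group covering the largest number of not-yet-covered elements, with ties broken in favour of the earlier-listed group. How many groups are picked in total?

3

Greedy: pick S1 (covers 4 new) → pick S8 (covers 3 new) → pick S2 (covers 1 new). Total picks: 3.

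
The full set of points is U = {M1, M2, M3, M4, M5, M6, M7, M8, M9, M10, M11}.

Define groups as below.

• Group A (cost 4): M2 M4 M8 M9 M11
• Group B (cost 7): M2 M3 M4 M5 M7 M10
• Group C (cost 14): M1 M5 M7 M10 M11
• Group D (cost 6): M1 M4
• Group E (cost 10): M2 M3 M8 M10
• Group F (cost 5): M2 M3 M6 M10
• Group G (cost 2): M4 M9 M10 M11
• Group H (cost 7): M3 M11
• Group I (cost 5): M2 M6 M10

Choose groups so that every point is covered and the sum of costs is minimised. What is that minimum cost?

22

A, B, D, I together cover every point (A ∪ B ∪ D ∪ I = {M1, M2, M3, M4, M5, M6, M7, M8, M9, M10, M11}); total cost 4 + 7 + 6 + 5 = 22.
The greedy pick G, F, B, A, D costs 24; no covering selection beats 22.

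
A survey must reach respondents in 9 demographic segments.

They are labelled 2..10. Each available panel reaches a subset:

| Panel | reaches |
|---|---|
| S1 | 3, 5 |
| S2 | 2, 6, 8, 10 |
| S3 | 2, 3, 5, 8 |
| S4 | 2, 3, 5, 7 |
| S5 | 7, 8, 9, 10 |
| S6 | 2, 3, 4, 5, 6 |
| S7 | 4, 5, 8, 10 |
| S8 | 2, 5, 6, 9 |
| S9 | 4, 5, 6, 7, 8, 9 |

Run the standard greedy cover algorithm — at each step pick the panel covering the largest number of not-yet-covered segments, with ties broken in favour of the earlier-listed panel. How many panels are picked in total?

Greedy: pick S9 (covers 6 new) → pick S2 (covers 2 new) → pick S1 (covers 1 new). Total picks: 3.
(The true minimum cover uses only 2 panels, so greedy is not optimal here.)

3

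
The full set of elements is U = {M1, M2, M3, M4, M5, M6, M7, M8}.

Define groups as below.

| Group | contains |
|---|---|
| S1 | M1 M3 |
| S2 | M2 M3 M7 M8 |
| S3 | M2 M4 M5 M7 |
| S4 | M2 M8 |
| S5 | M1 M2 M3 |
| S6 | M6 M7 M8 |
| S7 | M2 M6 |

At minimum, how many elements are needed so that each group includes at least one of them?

The 3 elements {M1, M2, M8} hit every group.
No choice of 2 elements meets every group, so 3 is the minimum.

3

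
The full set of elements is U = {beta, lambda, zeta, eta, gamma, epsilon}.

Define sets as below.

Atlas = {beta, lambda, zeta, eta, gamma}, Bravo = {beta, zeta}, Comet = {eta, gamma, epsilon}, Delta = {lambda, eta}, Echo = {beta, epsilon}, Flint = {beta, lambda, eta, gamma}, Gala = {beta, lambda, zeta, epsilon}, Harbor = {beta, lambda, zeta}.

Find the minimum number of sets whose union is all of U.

2

Take {Flint, Gala}. Their union is {beta, lambda, zeta, eta, gamma, epsilon}, which is all 6 elements.
No single set has all 6 elements (the largest, Atlas, has 5), so 2 is optimal.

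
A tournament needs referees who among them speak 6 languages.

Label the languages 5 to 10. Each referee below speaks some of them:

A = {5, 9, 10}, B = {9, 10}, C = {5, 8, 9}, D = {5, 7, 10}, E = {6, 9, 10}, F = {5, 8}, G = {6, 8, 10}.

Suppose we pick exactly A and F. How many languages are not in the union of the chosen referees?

2

Union of A, F = {5, 8, 9, 10}.
Not covered: 6, 7 — 2 languages.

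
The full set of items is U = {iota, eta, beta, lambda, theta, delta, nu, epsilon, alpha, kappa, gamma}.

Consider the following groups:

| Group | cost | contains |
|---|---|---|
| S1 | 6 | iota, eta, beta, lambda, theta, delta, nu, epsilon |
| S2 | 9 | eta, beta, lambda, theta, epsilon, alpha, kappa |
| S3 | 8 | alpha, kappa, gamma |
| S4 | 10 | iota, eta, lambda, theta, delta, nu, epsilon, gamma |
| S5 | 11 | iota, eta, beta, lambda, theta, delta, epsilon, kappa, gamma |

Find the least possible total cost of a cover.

14

S1, S3 together cover every item (S1 ∪ S3 = {iota, eta, beta, lambda, theta, delta, nu, epsilon, alpha, kappa, gamma}); total cost 6 + 8 = 14.
No covering selection has total cost below 14.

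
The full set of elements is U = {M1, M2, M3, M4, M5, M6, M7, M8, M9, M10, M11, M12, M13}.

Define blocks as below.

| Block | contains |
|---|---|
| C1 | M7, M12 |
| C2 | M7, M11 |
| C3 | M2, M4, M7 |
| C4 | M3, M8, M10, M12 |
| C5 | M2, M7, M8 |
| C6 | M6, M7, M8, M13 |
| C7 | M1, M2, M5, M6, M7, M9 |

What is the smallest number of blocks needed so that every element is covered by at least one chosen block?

5

C2, C3, C4, C6, and C7 cover everything between them: the union {M1, M2, M3, M4, M5, M6, M7, M8, M9, M10, M11, M12, M13} is all of U.
No 4 of the 7 blocks cover everything (all 35 combinations miss at least one element), so 5 is optimal.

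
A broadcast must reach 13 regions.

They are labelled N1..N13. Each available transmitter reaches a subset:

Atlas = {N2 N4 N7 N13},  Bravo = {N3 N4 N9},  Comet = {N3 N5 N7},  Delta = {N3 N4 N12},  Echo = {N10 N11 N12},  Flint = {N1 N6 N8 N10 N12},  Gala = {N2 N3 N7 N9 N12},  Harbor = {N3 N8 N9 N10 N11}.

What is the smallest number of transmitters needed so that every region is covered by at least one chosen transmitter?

Atlas and Comet and Flint and Harbor together: Atlas ∪ Comet ∪ Flint ∪ Harbor = {N1, N2, N3, N4, N5, N6, N7, N8, N9, N10, N11, N12, N13} — every region is covered.
No 3 of the 8 transmitters cover everything (all 56 combinations miss at least one region), so 4 is optimal.

4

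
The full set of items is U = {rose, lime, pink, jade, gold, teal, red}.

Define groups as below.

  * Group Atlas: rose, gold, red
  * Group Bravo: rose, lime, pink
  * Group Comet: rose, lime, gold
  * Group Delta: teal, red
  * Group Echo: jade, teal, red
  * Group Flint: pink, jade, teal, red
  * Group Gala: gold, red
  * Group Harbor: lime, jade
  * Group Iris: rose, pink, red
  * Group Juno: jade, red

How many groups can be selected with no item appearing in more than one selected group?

2

Comet, Echo are pairwise disjoint (Comet={rose,lime,gold}; Echo={jade,teal,red}).
Every remaining group overlaps one of these, and no 3 of the listed groups are pairwise disjoint, so 2 is the maximum.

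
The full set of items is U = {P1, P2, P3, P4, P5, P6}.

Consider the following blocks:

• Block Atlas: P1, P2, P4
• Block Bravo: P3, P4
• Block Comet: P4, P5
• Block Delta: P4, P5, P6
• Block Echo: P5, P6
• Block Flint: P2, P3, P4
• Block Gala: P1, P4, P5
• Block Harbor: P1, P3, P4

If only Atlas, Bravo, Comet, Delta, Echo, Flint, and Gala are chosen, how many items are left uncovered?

Union of Atlas, Bravo, Comet, Delta, Echo, Flint, Gala = {P1, P2, P3, P4, P5, P6} — that's every item, so 0 are uncovered.

0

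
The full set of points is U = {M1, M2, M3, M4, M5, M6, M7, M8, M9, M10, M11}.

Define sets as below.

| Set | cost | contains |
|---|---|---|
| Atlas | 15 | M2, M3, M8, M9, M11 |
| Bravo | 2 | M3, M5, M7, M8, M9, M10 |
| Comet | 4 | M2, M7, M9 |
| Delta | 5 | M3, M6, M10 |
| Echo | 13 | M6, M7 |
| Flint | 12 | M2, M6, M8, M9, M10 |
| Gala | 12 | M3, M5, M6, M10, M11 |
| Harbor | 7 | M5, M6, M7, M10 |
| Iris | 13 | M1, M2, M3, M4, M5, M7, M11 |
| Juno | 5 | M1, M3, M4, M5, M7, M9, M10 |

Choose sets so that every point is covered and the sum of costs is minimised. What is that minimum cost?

20

Bravo, Delta, Iris together cover every point (Bravo ∪ Delta ∪ Iris = {M1, M2, M3, M4, M5, M6, M7, M8, M9, M10, M11}); total cost 2 + 5 + 13 = 20.
The greedy pick Bravo, Juno, Comet, Delta, Gala costs 28; no covering selection beats 20.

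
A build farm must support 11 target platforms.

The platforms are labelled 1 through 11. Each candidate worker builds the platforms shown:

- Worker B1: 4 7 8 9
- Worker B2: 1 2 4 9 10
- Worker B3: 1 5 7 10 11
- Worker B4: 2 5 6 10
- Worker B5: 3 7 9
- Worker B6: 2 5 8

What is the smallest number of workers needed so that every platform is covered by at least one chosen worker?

4

B1 and B3 and B4 and B5 together: B1 ∪ B3 ∪ B4 ∪ B5 = {1, 2, 3, 4, 5, 6, 7, 8, 9, 10, 11} — every platform is covered.
No 3 of the 6 workers cover everything (all 20 combinations miss at least one platform), so 4 is optimal.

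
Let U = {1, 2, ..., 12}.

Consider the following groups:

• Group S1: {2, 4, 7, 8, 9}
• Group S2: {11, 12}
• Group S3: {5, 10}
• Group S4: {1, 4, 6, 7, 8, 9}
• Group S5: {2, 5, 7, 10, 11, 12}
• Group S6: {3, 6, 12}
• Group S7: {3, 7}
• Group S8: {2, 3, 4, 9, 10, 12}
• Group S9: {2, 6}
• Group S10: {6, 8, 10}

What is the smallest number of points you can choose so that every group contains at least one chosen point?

The 4 points {6, 7, 10, 12} hit every group.
The groups S2, S3, S7, S9 are pairwise disjoint, so any hitting set needs a separate point for each — at least 4. Hence 4 is optimal.

4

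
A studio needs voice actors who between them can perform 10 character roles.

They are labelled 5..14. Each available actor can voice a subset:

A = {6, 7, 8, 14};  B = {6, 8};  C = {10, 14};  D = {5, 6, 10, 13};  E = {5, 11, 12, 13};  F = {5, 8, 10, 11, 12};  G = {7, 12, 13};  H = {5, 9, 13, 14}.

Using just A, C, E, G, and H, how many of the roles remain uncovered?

Union of A, C, E, G, H = {5, 6, 7, 8, 9, 10, 11, 12, 13, 14} — that's every role, so 0 are uncovered.

0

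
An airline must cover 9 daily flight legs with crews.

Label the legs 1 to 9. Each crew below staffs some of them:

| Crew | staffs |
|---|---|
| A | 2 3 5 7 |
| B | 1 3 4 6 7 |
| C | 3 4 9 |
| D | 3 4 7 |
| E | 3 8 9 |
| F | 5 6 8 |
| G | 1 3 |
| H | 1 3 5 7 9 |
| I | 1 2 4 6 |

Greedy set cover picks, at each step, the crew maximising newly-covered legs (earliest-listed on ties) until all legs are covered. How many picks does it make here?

3

Greedy: pick B (covers 5 new) → pick A (covers 2 new) → pick E (covers 2 new). Total picks: 3.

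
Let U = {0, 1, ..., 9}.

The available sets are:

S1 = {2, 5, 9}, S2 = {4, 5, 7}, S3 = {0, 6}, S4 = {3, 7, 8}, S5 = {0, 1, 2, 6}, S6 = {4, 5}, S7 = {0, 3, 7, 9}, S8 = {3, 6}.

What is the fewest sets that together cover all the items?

4

S2 and S4 and S5 and S7 together: S2 ∪ S4 ∪ S5 ∪ S7 = {0, 1, 2, 3, 4, 5, 6, 7, 8, 9} — every item is covered.
No 3 of the 8 sets cover everything (all 56 combinations miss at least one item), so 4 is optimal.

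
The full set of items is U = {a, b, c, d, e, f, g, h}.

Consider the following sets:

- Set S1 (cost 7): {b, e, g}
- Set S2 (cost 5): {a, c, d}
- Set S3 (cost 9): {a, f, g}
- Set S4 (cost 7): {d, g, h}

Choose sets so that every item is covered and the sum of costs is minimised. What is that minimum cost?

S1, S2, S3, S4 together cover every item (S1 ∪ S2 ∪ S3 ∪ S4 = {a, b, c, d, e, f, g, h}); total cost 7 + 5 + 9 + 7 = 28.
No covering selection has total cost below 28.

28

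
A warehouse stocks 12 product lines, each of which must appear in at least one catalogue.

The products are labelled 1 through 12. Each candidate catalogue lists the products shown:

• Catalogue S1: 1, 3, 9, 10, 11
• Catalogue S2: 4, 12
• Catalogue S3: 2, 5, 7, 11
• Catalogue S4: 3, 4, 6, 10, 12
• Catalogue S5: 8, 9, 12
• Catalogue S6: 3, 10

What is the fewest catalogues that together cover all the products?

Take {S1, S3, S4, S5}. Their union is {1, 2, 3, 4, 5, 6, 7, 8, 9, 10, 11, 12}, which is all 12 products.
Only S1 contains 1, so S1 is forced; the remaining 7 products need at least 3 more catalogues (each remaining catalogue adds at most 3) — so at least 4 catalogues are needed, and 4 is optimal.

4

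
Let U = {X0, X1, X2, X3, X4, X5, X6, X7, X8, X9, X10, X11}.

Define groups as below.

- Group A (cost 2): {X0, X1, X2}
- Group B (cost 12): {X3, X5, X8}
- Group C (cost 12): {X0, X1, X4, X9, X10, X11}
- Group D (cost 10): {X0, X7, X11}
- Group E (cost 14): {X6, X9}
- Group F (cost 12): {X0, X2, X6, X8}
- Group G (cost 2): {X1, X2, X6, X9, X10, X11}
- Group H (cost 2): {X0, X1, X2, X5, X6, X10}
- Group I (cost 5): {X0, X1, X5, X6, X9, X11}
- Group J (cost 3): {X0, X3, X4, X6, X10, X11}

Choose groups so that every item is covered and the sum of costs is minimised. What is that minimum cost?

27

B, D, G, J together cover every item (B ∪ D ∪ G ∪ J = {X0, X1, X2, X3, X4, X5, X6, X7, X8, X9, X10, X11}); total cost 12 + 10 + 2 + 3 = 27.
The greedy pick G, H, J, D, B costs 29; no covering selection beats 27.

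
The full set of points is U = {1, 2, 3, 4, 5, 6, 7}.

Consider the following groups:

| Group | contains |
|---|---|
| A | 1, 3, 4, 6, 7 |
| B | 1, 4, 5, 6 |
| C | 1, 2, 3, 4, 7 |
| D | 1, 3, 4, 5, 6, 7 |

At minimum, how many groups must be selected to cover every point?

2

Take {B, C}. Their union is {1, 2, 3, 4, 5, 6, 7}, which is all 7 points.
No single group has all 7 points (the largest, D, has 6), so 2 is optimal.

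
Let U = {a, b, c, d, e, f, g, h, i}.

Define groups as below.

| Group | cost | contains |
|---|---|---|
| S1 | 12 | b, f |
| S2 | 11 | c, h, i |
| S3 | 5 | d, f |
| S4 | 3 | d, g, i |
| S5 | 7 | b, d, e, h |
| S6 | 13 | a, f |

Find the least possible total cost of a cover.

34

S2, S4, S5, S6 together cover every item (S2 ∪ S4 ∪ S5 ∪ S6 = {a, b, c, d, e, f, g, h, i}); total cost 11 + 3 + 7 + 13 = 34.
The greedy pick S4, S5, S3, S2, S6 costs 39; no covering selection beats 34.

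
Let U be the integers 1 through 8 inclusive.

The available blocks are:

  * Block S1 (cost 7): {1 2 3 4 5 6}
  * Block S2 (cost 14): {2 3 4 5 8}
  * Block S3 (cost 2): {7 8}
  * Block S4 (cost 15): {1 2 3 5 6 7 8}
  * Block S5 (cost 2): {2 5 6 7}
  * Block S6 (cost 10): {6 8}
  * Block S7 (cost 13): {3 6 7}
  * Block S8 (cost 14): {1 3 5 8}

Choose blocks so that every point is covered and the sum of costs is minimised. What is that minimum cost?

9

S1, S3 together cover every point (S1 ∪ S3 = {1, 2, 3, 4, 5, 6, 7, 8}); total cost 7 + 2 = 9.
The greedy pick S5, S3, S1 costs 11; no covering selection beats 9.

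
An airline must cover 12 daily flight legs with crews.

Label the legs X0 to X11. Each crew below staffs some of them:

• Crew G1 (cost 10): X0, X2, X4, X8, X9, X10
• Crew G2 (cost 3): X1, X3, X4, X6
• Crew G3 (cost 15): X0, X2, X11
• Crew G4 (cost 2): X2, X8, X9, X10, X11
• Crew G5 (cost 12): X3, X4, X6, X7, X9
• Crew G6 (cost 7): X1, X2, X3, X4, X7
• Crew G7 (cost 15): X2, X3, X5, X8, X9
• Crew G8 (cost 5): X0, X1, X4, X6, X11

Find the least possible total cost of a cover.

G4, G6, G7, G8 together cover every leg (G4 ∪ G6 ∪ G7 ∪ G8 = {X0, X1, X2, X3, X4, X5, X6, X7, X8, X9, X10, X11}); total cost 2 + 7 + 15 + 5 = 29.
The greedy pick G4, G2, G8, G6, G7 costs 32; no covering selection beats 29.

29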